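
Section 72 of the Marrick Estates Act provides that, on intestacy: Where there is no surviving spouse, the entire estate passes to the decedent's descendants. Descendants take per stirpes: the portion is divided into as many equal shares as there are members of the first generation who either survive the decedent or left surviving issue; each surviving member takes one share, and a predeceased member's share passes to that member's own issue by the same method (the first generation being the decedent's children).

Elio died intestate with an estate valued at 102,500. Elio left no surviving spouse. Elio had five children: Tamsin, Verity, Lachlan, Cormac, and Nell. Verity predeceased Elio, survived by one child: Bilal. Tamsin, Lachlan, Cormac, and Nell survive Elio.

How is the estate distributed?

Tamsin: 20,500; Bilal: 20,500; Lachlan: 20,500; Cormac: 20,500; Nell: 20,500

The entire 102,500 passes to the descendants.
That amount (102,500) is divided into 5 shares of 20,500: Tamsin, Lachlan, Cormac, and Nell each take 20,500; Verity's 20,500 share passes to Verity's issue.
Verity's share (20,500) passes entirely to Bilal.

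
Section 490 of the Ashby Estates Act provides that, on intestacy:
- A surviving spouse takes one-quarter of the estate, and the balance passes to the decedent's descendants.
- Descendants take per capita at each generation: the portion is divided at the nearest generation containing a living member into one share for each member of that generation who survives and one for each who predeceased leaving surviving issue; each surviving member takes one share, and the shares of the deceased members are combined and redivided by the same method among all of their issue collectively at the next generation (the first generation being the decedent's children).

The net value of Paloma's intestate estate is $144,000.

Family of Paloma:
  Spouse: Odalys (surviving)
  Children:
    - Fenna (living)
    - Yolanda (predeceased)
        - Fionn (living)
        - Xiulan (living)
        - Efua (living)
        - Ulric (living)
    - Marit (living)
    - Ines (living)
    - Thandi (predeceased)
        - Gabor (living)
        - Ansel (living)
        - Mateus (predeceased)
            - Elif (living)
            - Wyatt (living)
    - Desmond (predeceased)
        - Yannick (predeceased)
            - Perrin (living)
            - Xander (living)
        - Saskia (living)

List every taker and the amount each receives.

Odalys takes one-quarter of $144,000 = $36,000. The remaining $108,000 passes to the descendants.
The descendants' portion ($108,000) is divided at the children's generation into 6 shares of $18,000. Fenna, Marit, and Ines each take $18,000. The 3 shares of the deceased (Yolanda, Thandi, and Desmond) are combined into a pool of $54,000.
That pool ($54,000) is divided at the grandchildren's generation into 9 shares of $6,000. Fionn, Xiulan, Efua, Ulric, Gabor, Ansel, and Saskia each take $6,000. The 2 shares of the deceased (Mateus and Yannick) are combined into a pool of $12,000.
That pool ($12,000) is divided at the great-grandchildren's generation equally among Elif, Wyatt, Perrin, and Xander: $3,000 each.

Odalys: $36,000; Fenna: $18,000; Fionn: $6,000; Xiulan: $6,000; Efua: $6,000; Ulric: $6,000; Marit: $18,000; Ines: $18,000; Gabor: $6,000; Ansel: $6,000; Elif: $3,000; Wyatt: $3,000; Perrin: $3,000; Xander: $3,000; Saskia: $6,000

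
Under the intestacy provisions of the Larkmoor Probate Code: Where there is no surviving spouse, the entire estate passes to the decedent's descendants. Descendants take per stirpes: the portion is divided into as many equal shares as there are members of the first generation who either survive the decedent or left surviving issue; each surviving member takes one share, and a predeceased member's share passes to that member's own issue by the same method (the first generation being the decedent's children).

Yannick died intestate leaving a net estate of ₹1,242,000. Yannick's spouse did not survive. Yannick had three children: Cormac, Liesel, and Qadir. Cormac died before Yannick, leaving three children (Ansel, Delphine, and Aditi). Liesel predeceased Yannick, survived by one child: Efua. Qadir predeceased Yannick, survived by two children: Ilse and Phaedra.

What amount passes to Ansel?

The entire ₹1,242,000 passes to the descendants.
That amount (₹1,242,000) is divided into 3 shares of ₹414,000: Cormac's ₹414,000 share passes to Cormac's issue; Liesel's ₹414,000 share passes to Liesel's issue; Qadir's ₹414,000 share passes to Qadir's issue.
Cormac's share (₹414,000) is divided into 3 shares of ₹138,000: Ansel, Delphine, and Aditi each take ₹138,000.
Liesel's share (₹414,000) passes entirely to Efua.
Qadir's share (₹414,000) is divided into 2 shares of ₹207,000: Ilse and Phaedra each take ₹207,000.

Ansel receives ₹138,000.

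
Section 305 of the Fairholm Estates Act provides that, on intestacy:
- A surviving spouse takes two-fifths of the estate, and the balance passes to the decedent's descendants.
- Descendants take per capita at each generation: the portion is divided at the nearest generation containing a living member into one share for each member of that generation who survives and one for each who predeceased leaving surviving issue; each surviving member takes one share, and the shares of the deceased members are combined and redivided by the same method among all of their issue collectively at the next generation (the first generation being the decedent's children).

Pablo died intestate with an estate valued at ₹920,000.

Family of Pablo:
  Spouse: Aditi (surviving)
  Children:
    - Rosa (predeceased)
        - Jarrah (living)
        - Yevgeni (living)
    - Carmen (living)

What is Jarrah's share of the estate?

Jarrah receives ₹138,000.

Aditi takes two-fifths of ₹920,000 = ₹368,000. The remaining ₹552,000 passes to the descendants.
The descendants' portion (₹552,000) is divided at the children's generation into 2 shares of ₹276,000. Carmen takes ₹276,000. The remaining share for the deceased Rosa (₹276,000) is carried to the next generation.
That pool (₹276,000) is divided at the grandchildren's generation equally among Jarrah and Yevgeni: ₹138,000 each.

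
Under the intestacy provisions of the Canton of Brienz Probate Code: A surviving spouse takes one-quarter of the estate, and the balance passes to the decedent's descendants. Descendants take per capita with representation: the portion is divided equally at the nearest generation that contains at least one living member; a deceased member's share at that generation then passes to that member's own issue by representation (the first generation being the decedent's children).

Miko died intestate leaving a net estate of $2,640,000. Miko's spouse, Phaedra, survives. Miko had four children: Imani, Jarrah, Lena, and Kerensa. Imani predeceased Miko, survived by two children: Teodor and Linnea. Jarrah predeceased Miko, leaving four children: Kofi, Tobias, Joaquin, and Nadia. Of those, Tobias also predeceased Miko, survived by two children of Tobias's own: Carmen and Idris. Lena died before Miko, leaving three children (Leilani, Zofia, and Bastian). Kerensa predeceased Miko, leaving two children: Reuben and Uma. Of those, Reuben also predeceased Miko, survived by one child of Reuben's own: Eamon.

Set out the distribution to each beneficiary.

Phaedra: $660,000; Teodor: $180,000; Linnea: $180,000; Kofi: $180,000; Carmen: $90,000; Idris: $90,000; Joaquin: $180,000; Nadia: $180,000; Leilani: $180,000; Zofia: $180,000; Bastian: $180,000; Eamon: $180,000; Uma: $180,000

Phaedra takes one-quarter of $2,640,000 = $660,000. The remaining $1,980,000 passes to the descendants.
No child survives, so the initial division is made at the grandchildren's generation.
The descendants' portion ($1,980,000) is divided into 11 shares of $180,000: Teodor, Linnea, Kofi, Joaquin, Nadia, Leilani, Zofia, Bastian, and Uma each take $180,000; Tobias's $180,000 share passes to Tobias's issue; Reuben's $180,000 share passes to Reuben's issue.
Tobias's share ($180,000) is divided into 2 shares of $90,000: Carmen and Idris each take $90,000.
Reuben's share ($180,000) passes entirely to Eamon.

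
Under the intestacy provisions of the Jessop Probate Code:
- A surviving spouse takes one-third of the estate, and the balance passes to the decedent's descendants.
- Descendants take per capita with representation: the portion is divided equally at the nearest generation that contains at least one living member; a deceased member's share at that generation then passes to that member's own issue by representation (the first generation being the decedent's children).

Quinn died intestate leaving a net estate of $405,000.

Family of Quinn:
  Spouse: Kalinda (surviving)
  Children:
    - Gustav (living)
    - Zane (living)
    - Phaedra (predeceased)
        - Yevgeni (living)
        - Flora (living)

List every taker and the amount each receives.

Kalinda takes one-third of $405,000 = $135,000. The remaining $270,000 passes to the descendants.
The descendants' portion ($270,000) is divided into 3 shares of $90,000: Gustav and Zane each take $90,000; Phaedra's $90,000 share passes to Phaedra's issue.
Phaedra's share ($90,000) is divided into 2 shares of $45,000: Yevgeni and Flora each take $45,000.

Kalinda: $135,000; Gustav: $90,000; Zane: $90,000; Yevgeni: $45,000; Flora: $45,000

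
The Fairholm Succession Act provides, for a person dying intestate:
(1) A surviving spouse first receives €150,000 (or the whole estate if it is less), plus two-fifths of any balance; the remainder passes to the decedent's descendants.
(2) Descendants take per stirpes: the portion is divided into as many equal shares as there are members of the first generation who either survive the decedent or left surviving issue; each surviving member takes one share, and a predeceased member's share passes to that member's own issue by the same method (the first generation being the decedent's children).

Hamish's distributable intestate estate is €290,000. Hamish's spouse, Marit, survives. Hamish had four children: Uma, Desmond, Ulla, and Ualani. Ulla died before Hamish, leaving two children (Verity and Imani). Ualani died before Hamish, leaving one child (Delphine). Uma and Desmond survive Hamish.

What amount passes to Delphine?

Marit first takes €150,000, leaving a balance of €140,000. Marit then takes two-fifths of the balance (€56,000), for a total of €206,000. The remaining €84,000 passes to the descendants.
The descendants' portion (€84,000) is divided into 4 shares of €21,000: Uma and Desmond each take €21,000; Ulla's €21,000 share passes to Ulla's issue; Ualani's €21,000 share passes to Ualani's issue.
Ulla's share (€21,000) is divided into 2 shares of €10,500: Verity and Imani each take €10,500.
Ualani's share (€21,000) passes entirely to Delphine.

Delphine receives €21,000.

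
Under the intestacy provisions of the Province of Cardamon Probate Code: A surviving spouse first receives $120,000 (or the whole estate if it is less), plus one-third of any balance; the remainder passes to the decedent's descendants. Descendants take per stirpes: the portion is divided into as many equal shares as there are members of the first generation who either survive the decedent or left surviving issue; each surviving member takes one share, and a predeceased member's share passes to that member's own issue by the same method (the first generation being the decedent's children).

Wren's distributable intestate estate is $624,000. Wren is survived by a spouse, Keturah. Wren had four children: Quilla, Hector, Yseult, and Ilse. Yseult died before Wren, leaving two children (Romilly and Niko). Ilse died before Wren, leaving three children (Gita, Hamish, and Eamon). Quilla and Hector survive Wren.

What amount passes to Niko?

Keturah first takes $120,000, leaving a balance of $504,000. Keturah then takes one-third of the balance ($168,000), for a total of $288,000. The remaining $336,000 passes to the descendants.
The descendants' portion ($336,000) is divided into 4 shares of $84,000: Quilla and Hector each take $84,000; Yseult's $84,000 share passes to Yseult's issue; Ilse's $84,000 share passes to Ilse's issue.
Yseult's share ($84,000) is divided into 2 shares of $42,000: Romilly and Niko each take $42,000.
Ilse's share ($84,000) is divided into 3 shares of $28,000: Gita, Hamish, and Eamon each take $28,000.

Niko receives $42,000.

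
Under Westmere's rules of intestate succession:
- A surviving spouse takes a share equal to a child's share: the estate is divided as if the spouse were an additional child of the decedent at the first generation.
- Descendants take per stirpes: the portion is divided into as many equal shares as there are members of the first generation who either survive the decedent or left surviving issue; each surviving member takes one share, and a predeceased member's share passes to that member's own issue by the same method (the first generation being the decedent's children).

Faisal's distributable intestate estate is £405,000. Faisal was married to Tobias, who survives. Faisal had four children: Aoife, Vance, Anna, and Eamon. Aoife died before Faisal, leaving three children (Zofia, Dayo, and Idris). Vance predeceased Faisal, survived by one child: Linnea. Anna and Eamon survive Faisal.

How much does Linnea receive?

Linnea receives £81,000.

The spouse counts as an additional share at the children's level, so there are 5 primary shares of £81,000. Tobias takes one such share (£81,000).
The children's combined portion (£324,000) is divided into 4 shares of £81,000: Anna and Eamon each take £81,000; Aoife's £81,000 share passes to Aoife's issue; Vance's £81,000 share passes to Vance's issue.
Aoife's share (£81,000) is divided into 3 shares of £27,000: Zofia, Dayo, and Idris each take £27,000.
Vance's share (£81,000) passes entirely to Linnea.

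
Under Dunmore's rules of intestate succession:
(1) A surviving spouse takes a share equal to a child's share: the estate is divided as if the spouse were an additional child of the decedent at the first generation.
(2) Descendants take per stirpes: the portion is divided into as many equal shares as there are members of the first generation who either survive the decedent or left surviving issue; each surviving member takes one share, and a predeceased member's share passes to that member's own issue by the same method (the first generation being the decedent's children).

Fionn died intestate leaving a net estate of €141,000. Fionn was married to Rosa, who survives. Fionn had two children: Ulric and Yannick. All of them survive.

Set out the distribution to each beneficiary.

The spouse counts as an additional share at the children's level, so there are 3 primary shares of €47,000. Rosa takes one such share (€47,000).
The children's combined portion (€94,000) is divided into 2 shares of €47,000: Ulric and Yannick each take €47,000.

Rosa: €47,000; Ulric: €47,000; Yannick: €47,000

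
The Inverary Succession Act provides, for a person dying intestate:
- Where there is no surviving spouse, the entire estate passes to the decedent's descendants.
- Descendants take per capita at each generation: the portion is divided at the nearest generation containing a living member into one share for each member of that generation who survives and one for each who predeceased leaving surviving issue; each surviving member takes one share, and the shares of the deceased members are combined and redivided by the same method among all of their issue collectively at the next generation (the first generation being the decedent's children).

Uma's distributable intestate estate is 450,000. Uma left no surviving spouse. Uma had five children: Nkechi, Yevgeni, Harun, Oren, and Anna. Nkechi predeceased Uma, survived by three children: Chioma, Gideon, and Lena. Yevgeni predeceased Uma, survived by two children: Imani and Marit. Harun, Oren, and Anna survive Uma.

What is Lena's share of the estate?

The entire 450,000 passes to the descendants.
That amount (450,000) is divided at the children's generation into 5 shares of 90,000. Harun, Oren, and Anna each take 90,000. The 2 shares of the deceased (Nkechi and Yevgeni) are combined into a pool of 180,000.
That pool (180,000) is divided at the grandchildren's generation equally among Chioma, Gideon, Lena, Imani, and Marit: 36,000 each.

Lena receives 36,000.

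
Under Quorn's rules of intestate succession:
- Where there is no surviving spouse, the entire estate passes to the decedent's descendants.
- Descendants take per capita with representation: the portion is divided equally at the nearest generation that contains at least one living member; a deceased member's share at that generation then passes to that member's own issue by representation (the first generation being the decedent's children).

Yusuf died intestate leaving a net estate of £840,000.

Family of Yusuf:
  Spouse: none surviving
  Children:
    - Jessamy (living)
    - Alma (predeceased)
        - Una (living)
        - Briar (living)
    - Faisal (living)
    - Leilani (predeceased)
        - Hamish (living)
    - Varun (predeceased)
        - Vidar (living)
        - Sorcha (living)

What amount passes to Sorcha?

Sorcha receives £84,000.

The entire £840,000 passes to the descendants.
That amount (£840,000) is divided into 5 shares of £168,000: Jessamy and Faisal each take £168,000; Alma's £168,000 share passes to Alma's issue; Leilani's £168,000 share passes to Leilani's issue; Varun's £168,000 share passes to Varun's issue.
Alma's share (£168,000) is divided into 2 shares of £84,000: Una and Briar each take £84,000.
Leilani's share (£168,000) passes entirely to Hamish.
Varun's share (£168,000) is divided into 2 shares of £84,000: Vidar and Sorcha each take £84,000.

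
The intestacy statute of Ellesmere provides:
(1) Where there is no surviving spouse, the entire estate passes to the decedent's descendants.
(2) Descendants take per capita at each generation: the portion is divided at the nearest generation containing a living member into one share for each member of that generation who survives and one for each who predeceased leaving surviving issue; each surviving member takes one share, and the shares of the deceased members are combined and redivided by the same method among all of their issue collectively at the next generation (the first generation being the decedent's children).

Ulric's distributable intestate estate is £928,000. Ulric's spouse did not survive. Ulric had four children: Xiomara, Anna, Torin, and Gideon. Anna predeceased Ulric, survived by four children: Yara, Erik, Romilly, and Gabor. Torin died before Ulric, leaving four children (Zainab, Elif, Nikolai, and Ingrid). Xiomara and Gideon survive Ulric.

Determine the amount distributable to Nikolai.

Nikolai receives £58,000.

The entire £928,000 passes to the descendants.
That amount (£928,000) is divided at the children's generation into 4 shares of £232,000. Xiomara and Gideon each take £232,000. The 2 shares of the deceased (Anna and Torin) are combined into a pool of £464,000.
That pool (£464,000) is divided at the grandchildren's generation equally among Yara, Erik, Romilly, Gabor, Zainab, Elif, Nikolai, and Ingrid: £58,000 each.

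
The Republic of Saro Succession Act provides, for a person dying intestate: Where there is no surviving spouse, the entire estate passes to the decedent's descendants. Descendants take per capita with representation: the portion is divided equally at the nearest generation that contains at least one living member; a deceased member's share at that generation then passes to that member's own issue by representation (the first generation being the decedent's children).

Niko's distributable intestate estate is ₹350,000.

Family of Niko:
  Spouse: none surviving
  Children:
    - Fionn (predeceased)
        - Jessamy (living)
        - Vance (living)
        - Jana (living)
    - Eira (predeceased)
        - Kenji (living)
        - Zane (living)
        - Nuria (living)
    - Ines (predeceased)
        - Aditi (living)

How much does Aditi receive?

Aditi receives ₹50,000.

The entire ₹350,000 passes to the descendants.
No child survives, so the initial division is made at the grandchildren's generation.
That amount (₹350,000) is divided into 7 shares of ₹50,000: Jessamy, Vance, Jana, Kenji, Zane, Nuria, and Aditi each take ₹50,000.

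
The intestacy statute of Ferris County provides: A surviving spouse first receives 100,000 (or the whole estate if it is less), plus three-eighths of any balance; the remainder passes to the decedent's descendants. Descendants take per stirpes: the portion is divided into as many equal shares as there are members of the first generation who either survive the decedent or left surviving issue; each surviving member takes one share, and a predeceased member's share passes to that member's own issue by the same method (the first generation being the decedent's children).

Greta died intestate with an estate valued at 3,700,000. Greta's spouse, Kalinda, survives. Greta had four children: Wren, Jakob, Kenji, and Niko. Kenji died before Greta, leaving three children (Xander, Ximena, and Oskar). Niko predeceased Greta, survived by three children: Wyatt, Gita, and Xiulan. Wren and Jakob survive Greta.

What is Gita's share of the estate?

Gita receives 187,500.

Kalinda first takes 100,000, leaving a balance of 3,600,000. Kalinda then takes three-eighths of the balance (1,350,000), for a total of 1,450,000. The remaining 2,250,000 passes to the descendants.
The descendants' portion (2,250,000) is divided into 4 shares of 562,500: Wren and Jakob each take 562,500; Kenji's 562,500 share passes to Kenji's issue; Niko's 562,500 share passes to Niko's issue.
Kenji's share (562,500) is divided into 3 shares of 187,500: Xander, Ximena, and Oskar each take 187,500.
Niko's share (562,500) is divided into 3 shares of 187,500: Wyatt, Gita, and Xiulan each take 187,500.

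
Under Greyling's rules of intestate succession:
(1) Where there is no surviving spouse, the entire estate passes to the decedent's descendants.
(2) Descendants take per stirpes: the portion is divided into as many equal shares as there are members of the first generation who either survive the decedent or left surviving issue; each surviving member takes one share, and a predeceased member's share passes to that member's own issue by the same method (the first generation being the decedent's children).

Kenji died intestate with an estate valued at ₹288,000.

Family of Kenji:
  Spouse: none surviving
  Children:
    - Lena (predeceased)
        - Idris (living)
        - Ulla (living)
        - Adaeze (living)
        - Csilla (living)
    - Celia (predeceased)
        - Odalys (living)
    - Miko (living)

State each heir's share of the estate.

Idris: ₹24,000; Ulla: ₹24,000; Adaeze: ₹24,000; Csilla: ₹24,000; Odalys: ₹96,000; Miko: ₹96,000

The entire ₹288,000 passes to the descendants.
That amount (₹288,000) is divided into 3 shares of ₹96,000: Miko takes ₹96,000; Lena's ₹96,000 share passes to Lena's issue; Celia's ₹96,000 share passes to Celia's issue.
Lena's share (₹96,000) is divided into 4 shares of ₹24,000: Idris, Ulla, Adaeze, and Csilla each take ₹24,000.
Celia's share (₹96,000) passes entirely to Odalys.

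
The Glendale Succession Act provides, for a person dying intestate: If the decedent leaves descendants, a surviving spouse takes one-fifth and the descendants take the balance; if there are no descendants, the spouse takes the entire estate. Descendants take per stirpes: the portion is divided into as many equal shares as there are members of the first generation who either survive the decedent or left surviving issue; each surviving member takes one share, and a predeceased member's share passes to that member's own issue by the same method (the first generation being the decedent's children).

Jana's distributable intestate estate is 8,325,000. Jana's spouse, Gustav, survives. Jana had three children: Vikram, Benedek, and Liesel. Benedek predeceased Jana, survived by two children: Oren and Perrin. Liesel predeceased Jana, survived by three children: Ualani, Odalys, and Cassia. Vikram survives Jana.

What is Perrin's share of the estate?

Gustav takes one-fifth of 8,325,000 = 1,665,000. The remaining 6,660,000 passes to the descendants.
The descendants' portion (6,660,000) is divided into 3 shares of 2,220,000: Vikram takes 2,220,000; Benedek's 2,220,000 share passes to Benedek's issue; Liesel's 2,220,000 share passes to Liesel's issue.
Benedek's share (2,220,000) is divided into 2 shares of 1,110,000: Oren and Perrin each take 1,110,000.
Liesel's share (2,220,000) is divided into 3 shares of 740,000: Ualani, Odalys, and Cassia each take 740,000.

Perrin receives 1,110,000.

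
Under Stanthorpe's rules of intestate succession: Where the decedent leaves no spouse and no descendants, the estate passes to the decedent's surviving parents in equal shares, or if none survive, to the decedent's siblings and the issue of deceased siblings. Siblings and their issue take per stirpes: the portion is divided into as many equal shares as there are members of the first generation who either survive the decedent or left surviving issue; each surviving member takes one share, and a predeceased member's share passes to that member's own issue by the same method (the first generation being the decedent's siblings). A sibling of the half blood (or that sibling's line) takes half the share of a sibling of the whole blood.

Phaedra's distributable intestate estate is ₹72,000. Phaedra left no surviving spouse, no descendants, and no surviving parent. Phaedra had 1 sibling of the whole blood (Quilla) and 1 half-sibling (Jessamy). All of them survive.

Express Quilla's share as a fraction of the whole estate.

The entire ₹72,000 passes to the siblings and their issue.
Counting each half-blood sibling's line as half a unit, there are 3/2 units in ₹72,000, so one unit is ₹48,000. Whole-blood lines (Quilla) take ₹48,000 each; half-blood lines (Jessamy) take ₹24,000 each.

Quilla receives 2/3 of the estate.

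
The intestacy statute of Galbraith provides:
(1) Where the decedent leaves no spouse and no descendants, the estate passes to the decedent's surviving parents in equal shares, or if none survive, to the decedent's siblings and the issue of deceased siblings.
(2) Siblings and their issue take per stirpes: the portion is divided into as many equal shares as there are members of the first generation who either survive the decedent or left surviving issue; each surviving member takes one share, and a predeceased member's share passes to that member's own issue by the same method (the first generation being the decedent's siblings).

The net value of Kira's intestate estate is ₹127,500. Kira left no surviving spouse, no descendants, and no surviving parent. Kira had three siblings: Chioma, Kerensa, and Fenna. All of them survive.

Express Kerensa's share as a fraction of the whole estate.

The entire ₹127,500 passes to the siblings and their issue.
That amount (₹127,500) is divided into 3 shares of ₹42,500: Chioma, Kerensa, and Fenna each take ₹42,500.

Kerensa receives 1/3 of the estate.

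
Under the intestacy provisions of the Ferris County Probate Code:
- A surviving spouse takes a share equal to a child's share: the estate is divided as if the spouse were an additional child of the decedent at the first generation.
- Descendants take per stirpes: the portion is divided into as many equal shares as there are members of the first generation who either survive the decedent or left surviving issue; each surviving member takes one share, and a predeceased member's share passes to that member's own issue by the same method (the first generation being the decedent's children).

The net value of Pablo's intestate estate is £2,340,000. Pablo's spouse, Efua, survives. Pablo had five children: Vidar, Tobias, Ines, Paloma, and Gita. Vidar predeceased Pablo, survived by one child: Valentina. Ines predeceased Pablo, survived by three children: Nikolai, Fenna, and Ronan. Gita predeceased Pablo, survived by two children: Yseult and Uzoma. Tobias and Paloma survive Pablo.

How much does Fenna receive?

The spouse counts as an additional share at the children's level, so there are 6 primary shares of £390,000. Efua takes one such share (£390,000).
The children's combined portion (£1,950,000) is divided into 5 shares of £390,000: Tobias and Paloma each take £390,000; Vidar's £390,000 share passes to Vidar's issue; Ines's £390,000 share passes to Ines's issue; Gita's £390,000 share passes to Gita's issue.
Vidar's share (£390,000) passes entirely to Valentina.
Ines's share (£390,000) is divided into 3 shares of £130,000: Nikolai, Fenna, and Ronan each take £130,000.
Gita's share (£390,000) is divided into 2 shares of £195,000: Yseult and Uzoma each take £195,000.

Fenna receives £130,000.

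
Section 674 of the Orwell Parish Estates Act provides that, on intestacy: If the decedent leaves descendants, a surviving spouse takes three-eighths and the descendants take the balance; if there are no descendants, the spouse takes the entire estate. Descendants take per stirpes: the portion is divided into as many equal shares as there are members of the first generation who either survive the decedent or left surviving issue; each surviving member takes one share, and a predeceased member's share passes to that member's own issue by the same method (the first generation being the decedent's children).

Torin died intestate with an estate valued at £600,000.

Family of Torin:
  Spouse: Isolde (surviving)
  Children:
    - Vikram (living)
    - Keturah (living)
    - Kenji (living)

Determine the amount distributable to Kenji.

Isolde takes three-eighths of £600,000 = £225,000. The remaining £375,000 passes to the descendants.
The descendants' portion (£375,000) is divided into 3 shares of £125,000: Vikram, Keturah, and Kenji each take £125,000.

Kenji receives £125,000.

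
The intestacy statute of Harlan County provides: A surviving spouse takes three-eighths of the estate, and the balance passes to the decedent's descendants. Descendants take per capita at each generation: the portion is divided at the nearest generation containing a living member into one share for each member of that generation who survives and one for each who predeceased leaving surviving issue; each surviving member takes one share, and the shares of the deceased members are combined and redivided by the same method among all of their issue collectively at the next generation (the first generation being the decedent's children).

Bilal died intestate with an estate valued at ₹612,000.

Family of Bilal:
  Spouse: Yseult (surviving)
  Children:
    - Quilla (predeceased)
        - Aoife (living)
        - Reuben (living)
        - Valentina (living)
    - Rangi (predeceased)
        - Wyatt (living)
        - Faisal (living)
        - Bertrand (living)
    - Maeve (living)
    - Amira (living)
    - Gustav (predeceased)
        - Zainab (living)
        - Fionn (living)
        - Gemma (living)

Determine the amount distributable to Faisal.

Yseult takes three-eighths of ₹612,000 = ₹229,500. The remaining ₹382,500 passes to the descendants.
The descendants' portion (₹382,500) is divided at the children's generation into 5 shares of ₹76,500. Maeve and Amira each take ₹76,500. The 3 shares of the deceased (Quilla, Rangi, and Gustav) are combined into a pool of ₹229,500.
That pool (₹229,500) is divided at the grandchildren's generation equally among Aoife, Reuben, Valentina, Wyatt, Faisal, Bertrand, Zainab, Fionn, and Gemma: ₹25,500 each.

Faisal receives ₹25,500.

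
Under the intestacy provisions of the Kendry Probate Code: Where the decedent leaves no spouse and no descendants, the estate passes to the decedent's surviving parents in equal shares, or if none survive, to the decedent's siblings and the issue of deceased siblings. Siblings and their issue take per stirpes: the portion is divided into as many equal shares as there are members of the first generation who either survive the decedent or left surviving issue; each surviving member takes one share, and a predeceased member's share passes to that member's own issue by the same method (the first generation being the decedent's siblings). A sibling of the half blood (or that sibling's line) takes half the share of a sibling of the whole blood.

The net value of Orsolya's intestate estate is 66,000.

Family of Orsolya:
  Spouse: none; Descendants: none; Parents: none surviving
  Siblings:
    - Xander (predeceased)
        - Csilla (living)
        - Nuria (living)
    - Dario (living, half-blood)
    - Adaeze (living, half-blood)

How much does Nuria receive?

Nuria receives 16,500.

The entire 66,000 passes to the siblings and their issue.
Counting each half-blood sibling's line as half a unit, there are 2 units in 66,000, so one unit is 33,000. Whole-blood lines (Xander) take 33,000 each; half-blood lines (Dario and Adaeze) take 16,500 each.
Xander's share (33,000) is divided into 2 shares of 16,500: Csilla and Nuria each take 16,500.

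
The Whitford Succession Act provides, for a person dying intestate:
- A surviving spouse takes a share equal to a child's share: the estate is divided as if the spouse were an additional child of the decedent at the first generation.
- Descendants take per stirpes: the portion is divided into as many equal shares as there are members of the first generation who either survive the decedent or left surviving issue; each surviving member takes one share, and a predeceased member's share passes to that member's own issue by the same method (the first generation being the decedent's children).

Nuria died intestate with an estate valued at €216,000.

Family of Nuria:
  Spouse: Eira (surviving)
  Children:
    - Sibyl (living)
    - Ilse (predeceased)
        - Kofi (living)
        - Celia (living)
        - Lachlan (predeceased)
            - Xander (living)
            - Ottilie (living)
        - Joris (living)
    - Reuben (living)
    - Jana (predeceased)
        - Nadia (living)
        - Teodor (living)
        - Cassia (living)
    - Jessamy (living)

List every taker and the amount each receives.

Eira: €36,000; Sibyl: €36,000; Kofi: €9,000; Celia: €9,000; Xander: €4,500; Ottilie: €4,500; Joris: €9,000; Reuben: €36,000; Nadia: €12,000; Teodor: €12,000; Cassia: €12,000; Jessamy: €36,000

The spouse counts as an additional share at the children's level, so there are 6 primary shares of €36,000. Eira takes one such share (€36,000).
The children's combined portion (€180,000) is divided into 5 shares of €36,000: Sibyl, Reuben, and Jessamy each take €36,000; Ilse's €36,000 share passes to Ilse's issue; Jana's €36,000 share passes to Jana's issue.
Ilse's share (€36,000) is divided into 4 shares of €9,000: Kofi, Celia, and Joris each take €9,000; Lachlan's €9,000 share passes to Lachlan's issue.
Lachlan's share (€9,000) is divided into 2 shares of €4,500: Xander and Ottilie each take €4,500.
Jana's share (€36,000) is divided into 3 shares of €12,000: Nadia, Teodor, and Cassia each take €12,000.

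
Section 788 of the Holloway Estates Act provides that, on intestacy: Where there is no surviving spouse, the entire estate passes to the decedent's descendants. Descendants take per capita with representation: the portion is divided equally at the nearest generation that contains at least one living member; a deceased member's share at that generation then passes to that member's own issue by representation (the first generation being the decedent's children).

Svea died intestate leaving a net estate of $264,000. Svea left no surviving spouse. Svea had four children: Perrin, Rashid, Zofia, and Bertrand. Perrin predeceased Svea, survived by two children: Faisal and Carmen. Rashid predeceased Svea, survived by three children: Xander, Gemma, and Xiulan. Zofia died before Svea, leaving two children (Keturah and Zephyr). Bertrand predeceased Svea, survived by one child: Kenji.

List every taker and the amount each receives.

The entire $264,000 passes to the descendants.
No child survives, so the initial division is made at the grandchildren's generation.
That amount ($264,000) is divided into 8 shares of $33,000: Faisal, Carmen, Xander, Gemma, Xiulan, Keturah, Zephyr, and Kenji each take $33,000.

Faisal: $33,000; Carmen: $33,000; Xander: $33,000; Gemma: $33,000; Xiulan: $33,000; Keturah: $33,000; Zephyr: $33,000; Kenji: $33,000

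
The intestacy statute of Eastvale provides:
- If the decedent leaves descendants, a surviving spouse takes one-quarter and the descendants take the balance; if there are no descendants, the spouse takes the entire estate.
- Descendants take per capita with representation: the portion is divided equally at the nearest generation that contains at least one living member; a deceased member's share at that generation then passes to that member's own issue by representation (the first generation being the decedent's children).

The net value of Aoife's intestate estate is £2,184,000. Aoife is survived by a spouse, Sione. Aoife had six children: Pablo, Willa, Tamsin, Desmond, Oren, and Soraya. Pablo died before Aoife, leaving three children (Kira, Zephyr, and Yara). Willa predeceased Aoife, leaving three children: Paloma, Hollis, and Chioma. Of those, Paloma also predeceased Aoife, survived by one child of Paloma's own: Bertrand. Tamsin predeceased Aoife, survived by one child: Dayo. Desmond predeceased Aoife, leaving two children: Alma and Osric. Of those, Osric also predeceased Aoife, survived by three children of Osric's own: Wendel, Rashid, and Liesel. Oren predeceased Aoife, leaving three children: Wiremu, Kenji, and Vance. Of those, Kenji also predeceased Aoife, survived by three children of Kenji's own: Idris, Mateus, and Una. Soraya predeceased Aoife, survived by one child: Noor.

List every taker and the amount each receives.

Sione takes one-quarter of £2,184,000 = £546,000. The remaining £1,638,000 passes to the descendants.
No child survives, so the initial division is made at the grandchildren's generation.
The descendants' portion (£1,638,000) is divided into 13 shares of £126,000: Kira, Zephyr, Yara, Hollis, Chioma, Dayo, Alma, Wiremu, Vance, and Noor each take £126,000; Paloma's £126,000 share passes to Paloma's issue; Osric's £126,000 share passes to Osric's issue; Kenji's £126,000 share passes to Kenji's issue.
Paloma's share (£126,000) passes entirely to Bertrand.
Osric's share (£126,000) is divided into 3 shares of £42,000: Wendel, Rashid, and Liesel each take £42,000.
Kenji's share (£126,000) is divided into 3 shares of £42,000: Idris, Mateus, and Una each take £42,000.

Sione: £546,000; Kira: £126,000; Zephyr: £126,000; Yara: £126,000; Bertrand: £126,000; Hollis: £126,000; Chioma: £126,000; Dayo: £126,000; Alma: £126,000; Wendel: £42,000; Rashid: £42,000; Liesel: £42,000; Wiremu: £126,000; Idris: £42,000; Mateus: £42,000; Una: £42,000; Vance: £126,000; Noor: £126,000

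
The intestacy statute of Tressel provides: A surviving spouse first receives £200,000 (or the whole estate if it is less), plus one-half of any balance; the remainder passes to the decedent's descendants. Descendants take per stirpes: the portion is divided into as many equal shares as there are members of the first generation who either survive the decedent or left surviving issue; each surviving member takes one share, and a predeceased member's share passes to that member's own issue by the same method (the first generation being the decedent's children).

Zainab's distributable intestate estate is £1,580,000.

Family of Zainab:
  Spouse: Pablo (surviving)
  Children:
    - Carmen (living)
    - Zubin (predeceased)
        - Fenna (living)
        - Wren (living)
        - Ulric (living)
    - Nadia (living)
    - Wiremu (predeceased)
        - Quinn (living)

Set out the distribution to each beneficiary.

Pablo: £890,000; Carmen: £172,500; Fenna: £57,500; Wren: £57,500; Ulric: £57,500; Nadia: £172,500; Quinn: £172,500

Pablo first takes £200,000, leaving a balance of £1,380,000. Pablo then takes one-half of the balance (£690,000), for a total of £890,000. The remaining £690,000 passes to the descendants.
The descendants' portion (£690,000) is divided into 4 shares of £172,500: Carmen and Nadia each take £172,500; Zubin's £172,500 share passes to Zubin's issue; Wiremu's £172,500 share passes to Wiremu's issue.
Zubin's share (£172,500) is divided into 3 shares of £57,500: Fenna, Wren, and Ulric each take £57,500.
Wiremu's share (£172,500) passes entirely to Quinn.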